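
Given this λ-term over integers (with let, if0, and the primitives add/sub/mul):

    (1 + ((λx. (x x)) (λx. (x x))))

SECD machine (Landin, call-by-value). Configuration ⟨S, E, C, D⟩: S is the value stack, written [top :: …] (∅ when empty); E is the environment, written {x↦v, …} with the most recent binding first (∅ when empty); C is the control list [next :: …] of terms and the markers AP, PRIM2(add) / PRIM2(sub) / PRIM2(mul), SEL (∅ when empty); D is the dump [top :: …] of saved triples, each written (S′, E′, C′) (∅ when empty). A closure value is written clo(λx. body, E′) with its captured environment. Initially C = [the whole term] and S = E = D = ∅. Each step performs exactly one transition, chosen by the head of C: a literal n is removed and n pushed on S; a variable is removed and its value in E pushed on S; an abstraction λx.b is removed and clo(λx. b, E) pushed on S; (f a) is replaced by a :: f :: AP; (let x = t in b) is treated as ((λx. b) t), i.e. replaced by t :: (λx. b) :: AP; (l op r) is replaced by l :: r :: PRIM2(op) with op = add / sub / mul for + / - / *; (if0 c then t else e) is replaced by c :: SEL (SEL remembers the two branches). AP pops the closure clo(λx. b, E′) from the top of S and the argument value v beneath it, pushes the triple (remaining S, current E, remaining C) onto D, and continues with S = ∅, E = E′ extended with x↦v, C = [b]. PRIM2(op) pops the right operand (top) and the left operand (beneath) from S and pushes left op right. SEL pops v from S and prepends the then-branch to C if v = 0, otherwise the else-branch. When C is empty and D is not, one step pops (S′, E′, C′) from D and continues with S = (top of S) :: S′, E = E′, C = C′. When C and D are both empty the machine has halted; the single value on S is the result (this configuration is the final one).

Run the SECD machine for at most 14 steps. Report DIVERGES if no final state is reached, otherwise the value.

Answer: DIVERGES (no final state within 14 steps)

Derivation:
0. [S=∅ | E=∅ | C=[(1 + ((λx. (x x)) (λx. (x x))))] | D=∅]
1. [S=∅ | E=∅ | C=[1 :: ((λx. (x x)) (λx. (x x))) :: PRIM2(add)] | D=∅]
2. [S=[1] | E=∅ | C=[((λx. (x x)) (λx. (x x))) :: PRIM2(add)] | D=∅]
3. [S=[1] | E=∅ | C=[(λx. (x x)) :: (λx. (x x)) :: AP :: PRIM2(add)] | D=∅]
4. [S=[clo(λx. (x x), ∅) :: 1] | E=∅ | C=[(λx. (x x)) :: AP :: PRIM2(add)] | D=∅]
5. [S=[clo(λx. (x x), ∅) :: clo(λx. (x x), ∅) :: 1] | E=∅ | C=[AP :: PRIM2(add)] | D=∅]
6. [S=∅ | E={x↦clo(λx. (x x), ∅)} | C=[(x x)] | D=[([1], ∅, [PRIM2(add)])]]
7. [S=∅ | E={x↦clo(λx. (x x), ∅)} | C=[x :: x :: AP] | D=[([1], ∅, [PRIM2(add)])]]
8. [S=[clo(λx. (x x), ∅)] | E={x↦clo(λx. (x x), ∅)} | C=[x :: AP] | D=[([1], ∅, [PRIM2(add)])]]
9. [S=[clo(λx. (x x), ∅) :: clo(λx. (x x), ∅)] | E={x↦clo(λx. (x x), ∅)} | C=[AP] | D=[([1], ∅, [PRIM2(add)])]]
10. [S=∅ | E={x↦clo(λx. (x x), ∅)} | C=[(x x)] | D=[(∅, {x↦clo(λx. (x x), ∅)}, ∅) :: ([1], ∅, [PRIM2(add)])]]
11. [S=∅ | E={x↦clo(λx. (x x), ∅)} | C=[x :: x :: AP] | D=[(∅, {x↦clo(λx. (x x), ∅)}, ∅) :: ([1], ∅, [PRIM2(add)])]]
12. [S=[clo(λx. (x x), ∅)] | E={x↦clo(λx. (x x), ∅)} | C=[x :: AP] | D=[(∅, {x↦clo(λx. (x x), ∅)}, ∅) :: ([1], ∅, [PRIM2(add)])]]
13. [S=[clo(λx. (x x), ∅) :: clo(λx. (x x), ∅)] | E={x↦clo(λx. (x x), ∅)} | C=[AP] | D=[(∅, {x↦clo(λx. (x x), ∅)}, ∅) :: ([1], ∅, [PRIM2(add)])]]
14. [S=∅ | E={x↦clo(λx. (x x), ∅)} | C=[(x x)] | D=[(∅, {x↦clo(λx. (x x), ∅)}, ∅) :: (∅, {x↦clo(λx. (x x), ∅)}, ∅) :: ([1], ∅, [PRIM2(add)])]]
→ 14 transitions taken and the configuration is still not final: no result within 14 steps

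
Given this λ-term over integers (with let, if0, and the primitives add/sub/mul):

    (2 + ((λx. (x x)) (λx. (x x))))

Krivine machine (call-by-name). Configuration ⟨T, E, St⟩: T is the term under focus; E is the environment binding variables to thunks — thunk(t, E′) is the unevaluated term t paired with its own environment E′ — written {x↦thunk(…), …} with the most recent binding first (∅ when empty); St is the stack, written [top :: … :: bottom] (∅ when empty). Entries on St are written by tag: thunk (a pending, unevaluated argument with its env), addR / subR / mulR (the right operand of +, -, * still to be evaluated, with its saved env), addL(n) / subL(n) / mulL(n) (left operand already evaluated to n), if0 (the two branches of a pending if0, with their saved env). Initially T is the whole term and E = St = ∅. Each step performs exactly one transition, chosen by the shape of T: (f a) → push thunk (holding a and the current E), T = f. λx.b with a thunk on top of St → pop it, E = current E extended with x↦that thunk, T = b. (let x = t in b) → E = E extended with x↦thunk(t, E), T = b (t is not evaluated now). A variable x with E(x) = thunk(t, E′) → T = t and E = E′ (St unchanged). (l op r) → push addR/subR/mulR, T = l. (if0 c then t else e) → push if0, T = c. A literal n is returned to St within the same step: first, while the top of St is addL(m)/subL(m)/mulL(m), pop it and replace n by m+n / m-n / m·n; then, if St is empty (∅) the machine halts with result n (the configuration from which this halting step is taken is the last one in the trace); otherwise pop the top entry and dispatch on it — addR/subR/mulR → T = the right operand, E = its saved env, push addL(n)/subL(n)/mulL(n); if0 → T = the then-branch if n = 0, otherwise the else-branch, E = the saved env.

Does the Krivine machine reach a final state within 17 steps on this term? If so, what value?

Answer: DIVERGES (no final state within 17 steps)

Execution trace:
[0] [T=(2 + ((λx. (x x)) (λx. (x x)))) | E=∅ | St=∅]
[1] [T=2 | E=∅ | St=[addR]]
[2] [T=((λx. (x x)) (λx. (x x))) | E=∅ | St=[addL(2)]]
[3] [T=(λx. (x x)) | E=∅ | St=[thunk :: addL(2)]]
[4] [T=(x x) | E={x↦thunk((λx. (x x)), ∅)} | St=[addL(2)]]
[5] [T=x | E={x↦thunk((λx. (x x)), ∅)} | St=[thunk :: addL(2)]]
[6] [T=(λx. (x x)) | E=∅ | St=[thunk :: addL(2)]]
[7] [T=(x x) | E={x↦thunk(x, {x↦thunk((λx. (x x)), ∅)})} | St=[addL(2)]]
[8] [T=x | E={x↦thunk(x, {x↦thunk((λx. (x x)), ∅)})} | St=[thunk :: addL(2)]]
[9] [T=x | E={x↦thunk((λx. (x x)), ∅)} | St=[thunk :: addL(2)]]
[10] [T=(λx. (x x)) | E=∅ | St=[thunk :: addL(2)]]
[11] [T=(x x) | E={x↦thunk(x, {x↦thunk(x, {x↦thunk((λx. (x x)), ∅)})})} | St=[addL(2)]]
[12] [T=x | E={x↦thunk(x, {x↦thunk(x, {x↦thunk((λx. (x x)), ∅)})})} | St=[thunk :: addL(2)]]
[13] [T=x | E={x↦thunk(x, {x↦thunk((λx. (x x)), ∅)})} | St=[thunk :: addL(2)]]
[14] [T=x | E={x↦thunk((λx. (x x)), ∅)} | St=[thunk :: addL(2)]]
[15] [T=(λx. (x x)) | E=∅ | St=[thunk :: addL(2)]]
[16] [T=(x x) | E={x↦thunk(x, {x↦thunk(x, {x↦thunk(x, {x↦thunk((λx. (x x)), ∅)})})})} | St=[addL(2)]]
[17] [T=x | E={x↦thunk(x, {x↦thunk(x, {x↦thunk(x, {x↦thunk((λx. (x x)), ∅)})})})} | St=[thunk :: addL(2)]]
→ 17 transitions taken and the configuration is still not final: no result within 17 steps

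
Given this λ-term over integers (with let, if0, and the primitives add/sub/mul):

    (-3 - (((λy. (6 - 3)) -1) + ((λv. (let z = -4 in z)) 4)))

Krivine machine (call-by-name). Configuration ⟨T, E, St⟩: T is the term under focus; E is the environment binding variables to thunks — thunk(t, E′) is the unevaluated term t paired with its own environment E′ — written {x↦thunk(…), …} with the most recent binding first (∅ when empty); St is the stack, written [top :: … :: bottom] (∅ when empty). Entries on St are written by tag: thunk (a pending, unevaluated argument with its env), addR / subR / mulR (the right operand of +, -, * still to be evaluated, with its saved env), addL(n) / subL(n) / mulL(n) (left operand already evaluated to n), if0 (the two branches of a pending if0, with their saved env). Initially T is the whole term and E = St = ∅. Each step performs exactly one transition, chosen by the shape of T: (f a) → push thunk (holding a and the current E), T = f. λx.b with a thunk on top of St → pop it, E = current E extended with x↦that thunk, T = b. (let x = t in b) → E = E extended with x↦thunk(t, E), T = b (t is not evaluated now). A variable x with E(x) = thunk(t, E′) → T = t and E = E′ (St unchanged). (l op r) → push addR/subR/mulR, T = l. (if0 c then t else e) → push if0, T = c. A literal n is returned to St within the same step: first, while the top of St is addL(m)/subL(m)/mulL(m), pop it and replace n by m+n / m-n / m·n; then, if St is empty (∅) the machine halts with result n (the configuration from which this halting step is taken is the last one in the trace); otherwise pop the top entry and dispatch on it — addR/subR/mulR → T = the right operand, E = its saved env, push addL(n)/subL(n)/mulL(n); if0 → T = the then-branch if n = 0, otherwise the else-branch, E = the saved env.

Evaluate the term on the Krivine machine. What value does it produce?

t=0: [T=(-3 - (((λy. (6 - 3)) -1) + ((λv. (let z = -4 in z)) 4))) | E=∅ | St=∅]
t=1: [T=-3 | E=∅ | St=[subR]]
t=2: [T=(((λy. (6 - 3)) -1) + ((λv. (let z = -4 in z)) 4)) | E=∅ | St=[subL(-3)]]
t=3: [T=((λy. (6 - 3)) -1) | E=∅ | St=[addR :: subL(-3)]]
t=4: [T=(λy. (6 - 3)) | E=∅ | St=[thunk :: addR :: subL(-3)]]
t=5: [T=(6 - 3) | E={y↦thunk(-1, ∅)} | St=[addR :: subL(-3)]]
t=6: [T=6 | E={y↦thunk(-1, ∅)} | St=[subR :: addR :: subL(-3)]]
t=7: [T=3 | E={y↦thunk(-1, ∅)} | St=[subL(6) :: addR :: subL(-3)]]
t=8: [T=((λv. (let z = -4 in z)) 4) | E=∅ | St=[addL(3) :: subL(-3)]]
t=9: [T=(λv. (let z = -4 in z)) | E=∅ | St=[thunk :: addL(3) :: subL(-3)]]
t=10: [T=(let z = -4 in z) | E={v↦thunk(4, ∅)} | St=[addL(3) :: subL(-3)]]
t=11: [T=z | E={z↦thunk(-4, {v↦thunk(4, ∅)}), v↦thunk(4, ∅)} | St=[addL(3) :: subL(-3)]]
t=12: [T=-4 | E={v↦thunk(4, ∅)} | St=[addL(3) :: subL(-3)]]
→ final value -2

Answer: -2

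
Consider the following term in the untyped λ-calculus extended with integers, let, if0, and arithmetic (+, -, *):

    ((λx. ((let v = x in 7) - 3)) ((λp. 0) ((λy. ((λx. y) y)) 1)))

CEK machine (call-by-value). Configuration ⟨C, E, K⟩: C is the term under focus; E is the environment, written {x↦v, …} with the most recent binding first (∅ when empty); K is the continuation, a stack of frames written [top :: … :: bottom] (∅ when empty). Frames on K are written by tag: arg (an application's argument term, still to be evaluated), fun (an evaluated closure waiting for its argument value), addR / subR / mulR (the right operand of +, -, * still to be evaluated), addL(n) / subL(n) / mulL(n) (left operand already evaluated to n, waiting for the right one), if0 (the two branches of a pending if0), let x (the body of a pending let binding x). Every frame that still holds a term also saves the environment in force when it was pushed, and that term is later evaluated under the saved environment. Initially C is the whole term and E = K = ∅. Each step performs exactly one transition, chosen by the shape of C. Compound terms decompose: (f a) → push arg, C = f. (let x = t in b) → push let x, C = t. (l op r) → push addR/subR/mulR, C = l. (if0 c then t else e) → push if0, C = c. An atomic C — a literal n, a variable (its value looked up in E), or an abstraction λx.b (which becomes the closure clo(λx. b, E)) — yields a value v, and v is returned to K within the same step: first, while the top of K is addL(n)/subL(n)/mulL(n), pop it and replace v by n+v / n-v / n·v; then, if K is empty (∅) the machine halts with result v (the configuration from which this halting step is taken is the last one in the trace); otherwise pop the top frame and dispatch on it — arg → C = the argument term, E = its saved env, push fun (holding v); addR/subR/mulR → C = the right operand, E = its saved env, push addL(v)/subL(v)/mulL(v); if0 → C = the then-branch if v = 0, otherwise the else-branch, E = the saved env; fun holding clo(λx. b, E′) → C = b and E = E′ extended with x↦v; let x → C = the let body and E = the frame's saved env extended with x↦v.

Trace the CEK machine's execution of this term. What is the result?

Answer: 4

Execution trace:
step 0: ⟨C=((λx. ((let v = x in 7) - 3)) ((λp. 0) ((λy. ((λx. y) y)) 1))); E=∅; K=∅⟩
step 1: ⟨C=(λx. ((let v = x in 7) - 3)); E=∅; K=[arg]⟩
step 2: ⟨C=((λp. 0) ((λy. ((λx. y) y)) 1)); E=∅; K=[fun]⟩
step 3: ⟨C=(λp. 0); E=∅; K=[arg :: fun]⟩
step 4: ⟨C=((λy. ((λx. y) y)) 1); E=∅; K=[fun :: fun]⟩
step 5: ⟨C=(λy. ((λx. y) y)); E=∅; K=[arg :: fun :: fun]⟩
step 6: ⟨C=1; E=∅; K=[fun :: fun :: fun]⟩
step 7: ⟨C=((λx. y) y); E={y↦1}; K=[fun :: fun]⟩
step 8: ⟨C=(λx. y); E={y↦1}; K=[arg :: fun :: fun]⟩
step 9: ⟨C=y; E={y↦1}; K=[fun :: fun :: fun]⟩
step 10: ⟨C=y; E={x↦1, y↦1}; K=[fun :: fun]⟩
step 11: ⟨C=0; E={p↦1}; K=[fun]⟩
step 12: ⟨C=((let v = x in 7) - 3); E={x↦0}; K=∅⟩
step 13: ⟨C=(let v = x in 7); E={x↦0}; K=[subR]⟩
step 14: ⟨C=x; E={x↦0}; K=[let v :: subR]⟩
step 15: ⟨C=7; E={v↦0, x↦0}; K=[subR]⟩
step 16: ⟨C=3; E={x↦0}; K=[subL(7)]⟩
→ final value 4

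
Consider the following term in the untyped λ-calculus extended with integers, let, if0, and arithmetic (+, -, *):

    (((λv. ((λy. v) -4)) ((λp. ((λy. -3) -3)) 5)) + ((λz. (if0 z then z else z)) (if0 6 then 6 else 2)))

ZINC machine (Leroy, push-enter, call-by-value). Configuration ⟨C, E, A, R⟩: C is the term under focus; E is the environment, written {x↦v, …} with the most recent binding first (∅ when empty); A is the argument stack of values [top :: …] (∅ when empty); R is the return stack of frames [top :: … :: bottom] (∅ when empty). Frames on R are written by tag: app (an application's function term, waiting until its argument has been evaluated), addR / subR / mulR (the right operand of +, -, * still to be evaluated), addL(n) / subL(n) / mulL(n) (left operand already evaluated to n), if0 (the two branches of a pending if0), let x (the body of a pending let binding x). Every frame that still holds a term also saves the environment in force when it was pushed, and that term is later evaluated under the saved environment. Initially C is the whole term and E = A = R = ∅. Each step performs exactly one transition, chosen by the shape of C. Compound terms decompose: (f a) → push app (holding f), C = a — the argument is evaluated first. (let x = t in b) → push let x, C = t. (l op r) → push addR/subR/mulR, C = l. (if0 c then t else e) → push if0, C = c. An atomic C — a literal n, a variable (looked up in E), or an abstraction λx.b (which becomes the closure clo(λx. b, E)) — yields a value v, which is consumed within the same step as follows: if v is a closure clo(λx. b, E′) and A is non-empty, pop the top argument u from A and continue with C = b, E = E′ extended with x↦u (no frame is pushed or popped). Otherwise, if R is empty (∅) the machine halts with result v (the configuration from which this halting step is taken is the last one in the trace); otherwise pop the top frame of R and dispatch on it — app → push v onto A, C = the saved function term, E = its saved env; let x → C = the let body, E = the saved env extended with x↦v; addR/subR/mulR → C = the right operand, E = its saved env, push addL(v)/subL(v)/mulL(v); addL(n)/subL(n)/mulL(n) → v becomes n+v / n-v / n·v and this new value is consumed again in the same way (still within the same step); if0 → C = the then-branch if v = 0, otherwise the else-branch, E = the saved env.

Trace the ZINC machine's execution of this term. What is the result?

Answer: -1

Machine steps:
t=0: <C=(((λv. ((λy. v) -4)) ((λp. ((λy. -3) -3)) 5)) + ((λz. (if0 z then z else z)) (if0 6 then 6 else 2))), E=∅, A=∅, R=∅>
t=1: <C=((λv. ((λy. v) -4)) ((λp. ((λy. -3) -3)) 5)), E=∅, A=∅, R=[addR]>
t=2: <C=((λp. ((λy. -3) -3)) 5), E=∅, A=∅, R=[app :: addR]>
t=3: <C=5, E=∅, A=∅, R=[app :: app :: addR]>
t=4: <C=(λp. ((λy. -3) -3)), E=∅, A=[5], R=[app :: addR]>
t=5: <C=((λy. -3) -3), E={p↦5}, A=∅, R=[app :: addR]>
t=6: <C=-3, E={p↦5}, A=∅, R=[app :: app :: addR]>
t=7: <C=(λy. -3), E={p↦5}, A=[-3], R=[app :: addR]>
t=8: <C=-3, E={y↦-3, p↦5}, A=∅, R=[app :: addR]>
t=9: <C=(λv. ((λy. v) -4)), E=∅, A=[-3], R=[addR]>
t=10: <C=((λy. v) -4), E={v↦-3}, A=∅, R=[addR]>
t=11: <C=-4, E={v↦-3}, A=∅, R=[app :: addR]>
t=12: <C=(λy. v), E={v↦-3}, A=[-4], R=[addR]>
t=13: <C=v, E={y↦-4, v↦-3}, A=∅, R=[addR]>
t=14: <C=((λz. (if0 z then z else z)) (if0 6 then 6 else 2)), E=∅, A=∅, R=[addL(-3)]>
t=15: <C=(if0 6 then 6 else 2), E=∅, A=∅, R=[app :: addL(-3)]>
t=16: <C=6, E=∅, A=∅, R=[if0 :: app :: addL(-3)]>
t=17: <C=2, E=∅, A=∅, R=[app :: addL(-3)]>
t=18: <C=(λz. (if0 z then z else z)), E=∅, A=[2], R=[addL(-3)]>
t=19: <C=(if0 z then z else z), E={z↦2}, A=∅, R=[addL(-3)]>
t=20: <C=z, E={z↦2}, A=∅, R=[if0 :: addL(-3)]>
t=21: <C=z, E={z↦2}, A=∅, R=[addL(-3)]>
→ final value -1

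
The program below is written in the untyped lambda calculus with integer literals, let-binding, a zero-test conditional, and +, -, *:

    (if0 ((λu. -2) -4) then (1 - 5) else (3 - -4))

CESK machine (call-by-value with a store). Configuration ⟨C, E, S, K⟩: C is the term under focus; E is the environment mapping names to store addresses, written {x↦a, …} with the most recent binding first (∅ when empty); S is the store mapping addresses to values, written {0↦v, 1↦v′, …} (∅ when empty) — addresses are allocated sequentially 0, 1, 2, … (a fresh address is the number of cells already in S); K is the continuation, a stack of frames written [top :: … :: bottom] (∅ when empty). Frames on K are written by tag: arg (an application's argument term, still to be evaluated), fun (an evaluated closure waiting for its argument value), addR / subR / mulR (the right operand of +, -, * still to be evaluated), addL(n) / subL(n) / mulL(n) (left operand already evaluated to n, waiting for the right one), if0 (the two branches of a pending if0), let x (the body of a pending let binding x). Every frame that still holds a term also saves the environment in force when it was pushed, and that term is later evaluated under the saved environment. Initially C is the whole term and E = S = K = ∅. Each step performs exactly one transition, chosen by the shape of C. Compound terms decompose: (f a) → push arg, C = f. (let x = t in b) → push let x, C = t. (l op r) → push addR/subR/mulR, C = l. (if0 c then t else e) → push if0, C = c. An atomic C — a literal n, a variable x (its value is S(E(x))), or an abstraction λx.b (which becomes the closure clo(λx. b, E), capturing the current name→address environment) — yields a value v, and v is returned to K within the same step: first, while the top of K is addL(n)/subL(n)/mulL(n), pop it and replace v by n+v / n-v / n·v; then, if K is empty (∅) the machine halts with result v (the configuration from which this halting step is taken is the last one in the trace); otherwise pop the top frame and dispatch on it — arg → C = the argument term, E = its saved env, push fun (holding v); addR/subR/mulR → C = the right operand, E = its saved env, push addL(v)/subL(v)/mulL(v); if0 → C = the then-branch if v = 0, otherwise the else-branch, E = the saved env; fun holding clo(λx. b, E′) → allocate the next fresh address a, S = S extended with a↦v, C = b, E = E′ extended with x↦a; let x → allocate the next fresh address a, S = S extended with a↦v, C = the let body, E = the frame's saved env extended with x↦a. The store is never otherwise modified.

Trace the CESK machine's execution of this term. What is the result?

[0] [C=(if0 ((λu. -2) -4) then (1 - 5) else (3 - -4)) | E=∅ | S=∅ | K=∅]
[1] [C=((λu. -2) -4) | E=∅ | S=∅ | K=[if0]]
[2] [C=(λu. -2) | E=∅ | S=∅ | K=[arg :: if0]]
[3] [C=-4 | E=∅ | S=∅ | K=[fun :: if0]]
[4] [C=-2 | E={u↦0} | S={0↦-4} | K=[if0]]
[5] [C=(3 - -4) | E=∅ | S={0↦-4} | K=∅]
[6] [C=3 | E=∅ | S={0↦-4} | K=[subR]]
[7] [C=-4 | E=∅ | S={0↦-4} | K=[subL(3)]]
→ final value 7

Answer: 7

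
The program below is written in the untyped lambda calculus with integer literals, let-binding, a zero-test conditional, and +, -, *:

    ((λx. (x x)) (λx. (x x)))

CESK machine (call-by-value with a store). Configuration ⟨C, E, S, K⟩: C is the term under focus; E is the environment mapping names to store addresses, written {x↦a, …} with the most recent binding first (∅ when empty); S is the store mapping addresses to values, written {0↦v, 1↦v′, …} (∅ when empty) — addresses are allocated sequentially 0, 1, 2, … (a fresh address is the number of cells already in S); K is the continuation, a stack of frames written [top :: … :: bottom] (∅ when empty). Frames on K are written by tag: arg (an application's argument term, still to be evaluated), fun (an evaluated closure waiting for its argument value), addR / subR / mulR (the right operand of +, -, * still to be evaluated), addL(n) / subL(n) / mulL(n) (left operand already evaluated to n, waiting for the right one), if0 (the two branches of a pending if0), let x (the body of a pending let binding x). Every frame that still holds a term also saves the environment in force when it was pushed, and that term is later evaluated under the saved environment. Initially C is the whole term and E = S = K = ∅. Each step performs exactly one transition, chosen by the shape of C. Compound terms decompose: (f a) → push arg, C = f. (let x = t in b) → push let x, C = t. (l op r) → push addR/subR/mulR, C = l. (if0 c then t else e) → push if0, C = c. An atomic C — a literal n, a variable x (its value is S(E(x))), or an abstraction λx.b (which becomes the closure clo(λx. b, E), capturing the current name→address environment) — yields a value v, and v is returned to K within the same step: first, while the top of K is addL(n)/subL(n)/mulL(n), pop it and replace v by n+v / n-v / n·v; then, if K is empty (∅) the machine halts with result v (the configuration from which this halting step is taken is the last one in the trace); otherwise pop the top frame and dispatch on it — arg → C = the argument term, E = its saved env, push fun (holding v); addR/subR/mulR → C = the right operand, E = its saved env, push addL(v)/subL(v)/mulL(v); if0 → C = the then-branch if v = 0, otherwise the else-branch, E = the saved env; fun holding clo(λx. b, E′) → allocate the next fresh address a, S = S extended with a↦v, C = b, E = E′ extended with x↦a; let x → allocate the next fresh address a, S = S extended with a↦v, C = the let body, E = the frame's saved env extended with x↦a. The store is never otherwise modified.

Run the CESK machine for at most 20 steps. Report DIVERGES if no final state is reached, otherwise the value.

Answer: DIVERGES (no final state within 20 steps)

Derivation:
step 0: [C=((λx. (x x)) (λx. (x x))) | E=∅ | S=∅ | K=∅]
step 1: [C=(λx. (x x)) | E=∅ | S=∅ | K=[arg]]
step 2: [C=(λx. (x x)) | E=∅ | S=∅ | K=[fun]]
step 3: [C=(x x) | E={x↦0} | S={0↦clo(λx. (x x), ∅)} | K=∅]
step 4: [C=x | E={x↦0} | S={0↦clo(λx. (x x), ∅)} | K=[arg]]
step 5: [C=x | E={x↦0} | S={0↦clo(λx. (x x), ∅)} | K=[fun]]
step 6: [C=(x x) | E={x↦1} | S={0↦clo(λx. (x x), ∅), 1↦clo(λx. (x x), ∅)} | K=∅]
step 7: [C=x | E={x↦1} | S={0↦clo(λx. (x x), ∅), 1↦clo(λx. (x x), ∅)} | K=[arg]]
step 8: [C=x | E={x↦1} | S={0↦clo(λx. (x x), ∅), 1↦clo(λx. (x x), ∅)} | K=[fun]]
step 9: [C=(x x) | E={x↦2} | S={0↦clo(λx. (x x), ∅), 1↦clo(λx. (x x), ∅), 2↦clo(λx. (x x), ∅)} | K=∅]
step 10: [C=x | E={x↦2} | S={0↦clo(λx. (x x), ∅), 1↦clo(λx. (x x), ∅), 2↦clo(λx. (x x), ∅)} | K=[arg]]
step 11: [C=x | E={x↦2} | S={0↦clo(λx. (x x), ∅), 1↦clo(λx. (x x), ∅), 2↦clo(λx. (x x), ∅)} | K=[fun]]
step 12: [C=(x x) | E={x↦3} | S={0↦clo(λx. (x x), ∅), 1↦clo(λx. (x x), ∅), 2↦clo(λx. (x x), ∅), 3↦clo(λx. (x x), ∅)} | K=∅]
step 13: [C=x | E={x↦3} | S={0↦clo(λx. (x x), ∅), 1↦clo(λx. (x x), ∅), 2↦clo(λx. (x x), ∅), 3↦clo(λx. (x x), ∅)} | K=[arg]]
step 14: [C=x | E={x↦3} | S={0↦clo(λx. (x x), ∅), 1↦clo(λx. (x x), ∅), 2↦clo(λx. (x x), ∅), 3↦clo(λx. (x x), ∅)} | K=[fun]]
step 15: [C=(x x) | E={x↦4} | S={0↦clo(λx. (x x), ∅), 1↦clo(λx. (x x), ∅), 2↦clo(λx. (x x), ∅), 3↦clo(λx. (x x), ∅), 4↦clo(λx. (x x), ∅)} | K=∅]
step 16: [C=x | E={x↦4} | S={0↦clo(λx. (x x), ∅), 1↦clo(λx. (x x), ∅), 2↦clo(λx. (x x), ∅), 3↦clo(λx. (x x), ∅), 4↦clo(λx. (x x), ∅)} | K=[arg]]
step 17: [C=x | E={x↦4} | S={0↦clo(λx. (x x), ∅), 1↦clo(λx. (x x), ∅), 2↦clo(λx. (x x), ∅), 3↦clo(λx. (x x), ∅), 4↦clo(λx. (x x), ∅)} | K=[fun]]
step 18: [C=(x x) | E={x↦5} | S={0↦clo(λx. (x x), ∅), 1↦clo(λx. (x x), ∅), 2↦clo(λx. (x x), ∅), 3↦clo(λx. (x x), ∅), 4↦clo(λx. (x x), ∅), 5↦clo(λx. (x x), ∅)} | K=∅]
step 19: [C=x | E={x↦5} | S={0↦clo(λx. (x x), ∅), 1↦clo(λx. (x x), ∅), 2↦clo(λx. (x x), ∅), 3↦clo(λx. (x x), ∅), 4↦clo(λx. (x x), ∅), 5↦clo(λx. (x x), ∅)} | K=[arg]]
step 20: [C=x | E={x↦5} | S={0↦clo(λx. (x x), ∅), 1↦clo(λx. (x x), ∅), 2↦clo(λx. (x x), ∅), 3↦clo(λx. (x x), ∅), 4↦clo(λx. (x x), ∅), 5↦clo(λx. (x x), ∅)} | K=[fun]]
→ 20 transitions taken and the configuration is still not final: no result within 20 steps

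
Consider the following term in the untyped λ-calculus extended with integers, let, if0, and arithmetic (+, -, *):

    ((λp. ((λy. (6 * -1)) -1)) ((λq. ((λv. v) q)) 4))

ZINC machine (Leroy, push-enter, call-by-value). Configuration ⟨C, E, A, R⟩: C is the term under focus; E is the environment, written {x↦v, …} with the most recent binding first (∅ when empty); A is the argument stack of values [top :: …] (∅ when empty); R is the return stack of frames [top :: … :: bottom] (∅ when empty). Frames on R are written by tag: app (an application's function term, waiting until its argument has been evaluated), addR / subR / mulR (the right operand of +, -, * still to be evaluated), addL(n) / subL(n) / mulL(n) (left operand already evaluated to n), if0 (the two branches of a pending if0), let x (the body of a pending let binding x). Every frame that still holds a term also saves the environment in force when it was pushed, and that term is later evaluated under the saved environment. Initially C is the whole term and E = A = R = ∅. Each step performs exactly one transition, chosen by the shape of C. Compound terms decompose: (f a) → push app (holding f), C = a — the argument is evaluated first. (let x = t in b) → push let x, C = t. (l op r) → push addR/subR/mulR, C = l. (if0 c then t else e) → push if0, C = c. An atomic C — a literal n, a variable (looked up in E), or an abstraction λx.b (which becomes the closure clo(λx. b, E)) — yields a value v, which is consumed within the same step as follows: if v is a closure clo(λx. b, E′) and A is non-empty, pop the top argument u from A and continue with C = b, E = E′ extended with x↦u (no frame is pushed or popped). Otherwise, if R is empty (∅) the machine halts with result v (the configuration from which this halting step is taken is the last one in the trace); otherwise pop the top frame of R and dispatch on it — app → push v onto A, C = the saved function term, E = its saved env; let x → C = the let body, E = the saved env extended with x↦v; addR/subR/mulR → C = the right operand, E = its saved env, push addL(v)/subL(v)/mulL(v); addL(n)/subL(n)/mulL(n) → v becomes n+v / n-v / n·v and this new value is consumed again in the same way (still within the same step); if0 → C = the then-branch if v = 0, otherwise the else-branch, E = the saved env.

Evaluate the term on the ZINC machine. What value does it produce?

Answer: -6

Execution trace:
[0] ⟨C=((λp. ((λy. (6 * -1)) -1)) ((λq. ((λv. v) q)) 4)); E=∅; A=∅; R=∅⟩
[1] ⟨C=((λq. ((λv. v) q)) 4); E=∅; A=∅; R=[app]⟩
[2] ⟨C=4; E=∅; A=∅; R=[app :: app]⟩
[3] ⟨C=(λq. ((λv. v) q)); E=∅; A=[4]; R=[app]⟩
[4] ⟨C=((λv. v) q); E={q↦4}; A=∅; R=[app]⟩
[5] ⟨C=q; E={q↦4}; A=∅; R=[app :: app]⟩
[6] ⟨C=(λv. v); E={q↦4}; A=[4]; R=[app]⟩
[7] ⟨C=v; E={v↦4, q↦4}; A=∅; R=[app]⟩
[8] ⟨C=(λp. ((λy. (6 * -1)) -1)); E=∅; A=[4]; R=∅⟩
[9] ⟨C=((λy. (6 * -1)) -1); E={p↦4}; A=∅; R=∅⟩
[10] ⟨C=-1; E={p↦4}; A=∅; R=[app]⟩
[11] ⟨C=(λy. (6 * -1)); E={p↦4}; A=[-1]; R=∅⟩
[12] ⟨C=(6 * -1); E={y↦-1, p↦4}; A=∅; R=∅⟩
[13] ⟨C=6; E={y↦-1, p↦4}; A=∅; R=[mulR]⟩
[14] ⟨C=-1; E={y↦-1, p↦4}; A=∅; R=[mulL(6)]⟩
→ final value -6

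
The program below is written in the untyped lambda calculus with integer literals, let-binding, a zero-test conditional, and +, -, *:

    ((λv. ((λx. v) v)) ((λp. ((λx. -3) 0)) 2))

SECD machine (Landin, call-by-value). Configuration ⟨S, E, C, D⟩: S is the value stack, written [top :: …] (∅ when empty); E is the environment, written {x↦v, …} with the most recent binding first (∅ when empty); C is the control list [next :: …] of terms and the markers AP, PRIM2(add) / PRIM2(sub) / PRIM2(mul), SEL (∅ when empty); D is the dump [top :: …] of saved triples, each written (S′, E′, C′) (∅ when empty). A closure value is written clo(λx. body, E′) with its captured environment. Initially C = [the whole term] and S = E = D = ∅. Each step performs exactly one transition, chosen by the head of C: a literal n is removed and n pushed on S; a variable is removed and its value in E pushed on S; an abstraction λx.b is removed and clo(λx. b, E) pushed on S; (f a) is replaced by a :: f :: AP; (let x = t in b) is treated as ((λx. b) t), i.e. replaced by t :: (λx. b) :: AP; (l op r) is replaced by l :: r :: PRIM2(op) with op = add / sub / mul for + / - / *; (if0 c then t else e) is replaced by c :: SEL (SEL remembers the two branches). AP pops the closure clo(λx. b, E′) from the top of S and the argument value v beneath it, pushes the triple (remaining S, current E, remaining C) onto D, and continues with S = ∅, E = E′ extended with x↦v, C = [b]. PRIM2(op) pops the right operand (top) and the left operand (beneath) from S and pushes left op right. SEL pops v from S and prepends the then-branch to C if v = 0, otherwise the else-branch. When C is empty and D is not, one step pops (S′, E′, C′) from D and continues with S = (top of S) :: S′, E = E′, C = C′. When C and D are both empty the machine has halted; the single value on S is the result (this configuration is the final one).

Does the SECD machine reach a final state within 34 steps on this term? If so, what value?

Answer: -3

Derivation:
t=0: ⟨S=∅; E=∅; C=[((λv. ((λx. v) v)) ((λp. ((λx. -3) 0)) 2))]; D=∅⟩
t=1: ⟨S=∅; E=∅; C=[((λp. ((λx. -3) 0)) 2) :: (λv. ((λx. v) v)) :: AP]; D=∅⟩
t=2: ⟨S=∅; E=∅; C=[2 :: (λp. ((λx. -3) 0)) :: AP :: (λv. ((λx. v) v)) :: AP]; D=∅⟩
t=3: ⟨S=[2]; E=∅; C=[(λp. ((λx. -3) 0)) :: AP :: (λv. ((λx. v) v)) :: AP]; D=∅⟩
t=4: ⟨S=[clo(λp. ((λx. -3) 0), ∅) :: 2]; E=∅; C=[AP :: (λv. ((λx. v) v)) :: AP]; D=∅⟩
t=5: ⟨S=∅; E={p↦2}; C=[((λx. -3) 0)]; D=[(∅, ∅, [(λv. ((λx. v) v)) :: AP])]⟩
t=6: ⟨S=∅; E={p↦2}; C=[0 :: (λx. -3) :: AP]; D=[(∅, ∅, [(λv. ((λx. v) v)) :: AP])]⟩
t=7: ⟨S=[0]; E={p↦2}; C=[(λx. -3) :: AP]; D=[(∅, ∅, [(λv. ((λx. v) v)) :: AP])]⟩
t=8: ⟨S=[clo(λx. -3, {p↦2}) :: 0]; E={p↦2}; C=[AP]; D=[(∅, ∅, [(λv. ((λx. v) v)) :: AP])]⟩
t=9: ⟨S=∅; E={x↦0, p↦2}; C=[-3]; D=[(∅, {p↦2}, ∅) :: (∅, ∅, [(λv. ((λx. v) v)) :: AP])]⟩
t=10: ⟨S=[-3]; E={x↦0, p↦2}; C=∅; D=[(∅, {p↦2}, ∅) :: (∅, ∅, [(λv. ((λx. v) v)) :: AP])]⟩
t=11: ⟨S=[-3]; E={p↦2}; C=∅; D=[(∅, ∅, [(λv. ((λx. v) v)) :: AP])]⟩
t=12: ⟨S=[-3]; E=∅; C=[(λv. ((λx. v) v)) :: AP]; D=∅⟩
t=13: ⟨S=[clo(λv. ((λx. v) v), ∅) :: -3]; E=∅; C=[AP]; D=∅⟩
t=14: ⟨S=∅; E={v↦-3}; C=[((λx. v) v)]; D=[(∅, ∅, ∅)]⟩
t=15: ⟨S=∅; E={v↦-3}; C=[v :: (λx. v) :: AP]; D=[(∅, ∅, ∅)]⟩
t=16: ⟨S=[-3]; E={v↦-3}; C=[(λx. v) :: AP]; D=[(∅, ∅, ∅)]⟩
t=17: ⟨S=[clo(λx. v, {v↦-3}) :: -3]; E={v↦-3}; C=[AP]; D=[(∅, ∅, ∅)]⟩
t=18: ⟨S=∅; E={x↦-3, v↦-3}; C=[v]; D=[(∅, {v↦-3}, ∅) :: (∅, ∅, ∅)]⟩
t=19: ⟨S=[-3]; E={x↦-3, v↦-3}; C=∅; D=[(∅, {v↦-3}, ∅) :: (∅, ∅, ∅)]⟩
t=20: ⟨S=[-3]; E={v↦-3}; C=∅; D=[(∅, ∅, ∅)]⟩
t=21: ⟨S=[-3]; E=∅; C=∅; D=∅⟩
→ final value -3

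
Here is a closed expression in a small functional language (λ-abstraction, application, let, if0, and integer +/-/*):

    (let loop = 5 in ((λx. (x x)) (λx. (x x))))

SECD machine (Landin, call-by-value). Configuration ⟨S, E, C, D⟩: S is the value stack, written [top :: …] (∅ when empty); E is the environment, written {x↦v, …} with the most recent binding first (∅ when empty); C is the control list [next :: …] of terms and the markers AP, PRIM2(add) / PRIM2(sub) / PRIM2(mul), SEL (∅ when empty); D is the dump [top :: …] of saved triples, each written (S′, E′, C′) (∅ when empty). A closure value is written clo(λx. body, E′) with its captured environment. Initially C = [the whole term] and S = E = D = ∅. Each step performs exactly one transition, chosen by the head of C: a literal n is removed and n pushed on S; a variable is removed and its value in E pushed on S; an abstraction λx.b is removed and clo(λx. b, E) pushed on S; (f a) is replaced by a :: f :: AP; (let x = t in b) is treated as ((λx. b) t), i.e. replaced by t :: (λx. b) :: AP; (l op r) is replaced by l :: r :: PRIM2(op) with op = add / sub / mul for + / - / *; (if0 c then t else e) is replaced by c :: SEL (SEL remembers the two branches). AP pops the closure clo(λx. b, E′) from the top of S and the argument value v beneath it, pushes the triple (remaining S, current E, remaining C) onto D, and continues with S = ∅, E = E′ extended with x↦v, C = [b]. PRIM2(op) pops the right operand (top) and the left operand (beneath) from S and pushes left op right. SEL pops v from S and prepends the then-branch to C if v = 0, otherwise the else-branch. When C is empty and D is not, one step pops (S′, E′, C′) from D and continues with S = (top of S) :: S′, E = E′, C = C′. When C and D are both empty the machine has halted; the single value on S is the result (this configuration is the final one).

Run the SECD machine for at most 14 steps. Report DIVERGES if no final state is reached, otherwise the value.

Answer: DIVERGES (no final state within 14 steps)

Derivation:
0. <S=∅, E=∅, C=[(let loop = 5 in ((λx. (x x)) (λx. (x x))))], D=∅>
1. <S=∅, E=∅, C=[5 :: (λloop. ((λx. (x x)) (λx. (x x)))) :: AP], D=∅>
2. <S=[5], E=∅, C=[(λloop. ((λx. (x x)) (λx. (x x)))) :: AP], D=∅>
3. <S=[clo(λloop. ((λx. (x x)) (λx. (x x))), ∅) :: 5], E=∅, C=[AP], D=∅>
4. <S=∅, E={loop↦5}, C=[((λx. (x x)) (λx. (x x)))], D=[(∅, ∅, ∅)]>
5. <S=∅, E={loop↦5}, C=[(λx. (x x)) :: (λx. (x x)) :: AP], D=[(∅, ∅, ∅)]>
6. <S=[clo(λx. (x x), {loop↦5})], E={loop↦5}, C=[(λx. (x x)) :: AP], D=[(∅, ∅, ∅)]>
7. <S=[clo(λx. (x x), {loop↦5}) :: clo(λx. (x x), {loop↦5})], E={loop↦5}, C=[AP], D=[(∅, ∅, ∅)]>
8. <S=∅, E={x↦clo(λx. (x x), {loop↦5}), loop↦5}, C=[(x x)], D=[(∅, {loop↦5}, ∅) :: (∅, ∅, ∅)]>
9. <S=∅, E={x↦clo(λx. (x x), {loop↦5}), loop↦5}, C=[x :: x :: AP], D=[(∅, {loop↦5}, ∅) :: (∅, ∅, ∅)]>
10. <S=[clo(λx. (x x), {loop↦5})], E={x↦clo(λx. (x x), {loop↦5}), loop↦5}, C=[x :: AP], D=[(∅, {loop↦5}, ∅) :: (∅, ∅, ∅)]>
11. <S=[clo(λx. (x x), {loop↦5}) :: clo(λx. (x x), {loop↦5})], E={x↦clo(λx. (x x), {loop↦5}), loop↦5}, C=[AP], D=[(∅, {loop↦5}, ∅) :: (∅, ∅, ∅)]>
12. <S=∅, E={x↦clo(λx. (x x), {loop↦5}), loop↦5}, C=[(x x)], D=[(∅, {x↦clo(λx. (x x), {loop↦5}), loop↦5}, ∅) :: (∅, {loop↦5}, ∅) :: (∅, ∅, ∅)]>
13. <S=∅, E={x↦clo(λx. (x x), {loop↦5}), loop↦5}, C=[x :: x :: AP], D=[(∅, {x↦clo(λx. (x x), {loop↦5}), loop↦5}, ∅) :: (∅, {loop↦5}, ∅) :: (∅, ∅, ∅)]>
14. <S=[clo(λx. (x x), {loop↦5})], E={x↦clo(λx. (x x), {loop↦5}), loop↦5}, C=[x :: AP], D=[(∅, {x↦clo(λx. (x x), {loop↦5}), loop↦5}, ∅) :: (∅, {loop↦5}, ∅) :: (∅, ∅, ∅)]>
→ 14 transitions taken and the configuration is still not final: no result within 14 steps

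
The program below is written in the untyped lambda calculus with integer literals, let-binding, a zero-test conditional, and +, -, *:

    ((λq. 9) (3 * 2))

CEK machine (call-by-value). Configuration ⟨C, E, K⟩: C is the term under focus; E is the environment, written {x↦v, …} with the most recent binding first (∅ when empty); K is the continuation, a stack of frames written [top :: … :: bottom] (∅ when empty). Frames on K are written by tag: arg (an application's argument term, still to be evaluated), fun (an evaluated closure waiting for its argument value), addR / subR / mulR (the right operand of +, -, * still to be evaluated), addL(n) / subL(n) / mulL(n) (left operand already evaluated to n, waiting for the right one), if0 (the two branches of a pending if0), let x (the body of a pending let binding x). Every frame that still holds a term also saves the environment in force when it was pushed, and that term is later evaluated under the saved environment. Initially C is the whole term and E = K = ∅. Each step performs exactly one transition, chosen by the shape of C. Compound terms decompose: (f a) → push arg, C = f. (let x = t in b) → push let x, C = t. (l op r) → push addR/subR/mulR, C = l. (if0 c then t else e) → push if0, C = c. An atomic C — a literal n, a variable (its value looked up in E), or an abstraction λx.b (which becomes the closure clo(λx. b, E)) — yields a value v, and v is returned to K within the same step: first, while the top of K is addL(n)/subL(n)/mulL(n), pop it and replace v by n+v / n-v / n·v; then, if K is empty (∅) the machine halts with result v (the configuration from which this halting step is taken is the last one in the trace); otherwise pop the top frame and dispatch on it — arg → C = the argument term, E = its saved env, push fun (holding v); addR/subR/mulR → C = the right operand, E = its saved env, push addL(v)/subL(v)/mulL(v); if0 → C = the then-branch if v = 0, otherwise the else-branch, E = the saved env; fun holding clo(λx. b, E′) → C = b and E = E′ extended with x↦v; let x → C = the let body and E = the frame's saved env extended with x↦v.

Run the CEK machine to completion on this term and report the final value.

Answer: 9

Execution trace:
0. ⟨C=((λq. 9) (3 * 2)); E=∅; K=∅⟩
1. ⟨C=(λq. 9); E=∅; K=[arg]⟩
2. ⟨C=(3 * 2); E=∅; K=[fun]⟩
3. ⟨C=3; E=∅; K=[mulR :: fun]⟩
4. ⟨C=2; E=∅; K=[mulL(3) :: fun]⟩
5. ⟨C=9; E={q↦6}; K=∅⟩
→ final value 9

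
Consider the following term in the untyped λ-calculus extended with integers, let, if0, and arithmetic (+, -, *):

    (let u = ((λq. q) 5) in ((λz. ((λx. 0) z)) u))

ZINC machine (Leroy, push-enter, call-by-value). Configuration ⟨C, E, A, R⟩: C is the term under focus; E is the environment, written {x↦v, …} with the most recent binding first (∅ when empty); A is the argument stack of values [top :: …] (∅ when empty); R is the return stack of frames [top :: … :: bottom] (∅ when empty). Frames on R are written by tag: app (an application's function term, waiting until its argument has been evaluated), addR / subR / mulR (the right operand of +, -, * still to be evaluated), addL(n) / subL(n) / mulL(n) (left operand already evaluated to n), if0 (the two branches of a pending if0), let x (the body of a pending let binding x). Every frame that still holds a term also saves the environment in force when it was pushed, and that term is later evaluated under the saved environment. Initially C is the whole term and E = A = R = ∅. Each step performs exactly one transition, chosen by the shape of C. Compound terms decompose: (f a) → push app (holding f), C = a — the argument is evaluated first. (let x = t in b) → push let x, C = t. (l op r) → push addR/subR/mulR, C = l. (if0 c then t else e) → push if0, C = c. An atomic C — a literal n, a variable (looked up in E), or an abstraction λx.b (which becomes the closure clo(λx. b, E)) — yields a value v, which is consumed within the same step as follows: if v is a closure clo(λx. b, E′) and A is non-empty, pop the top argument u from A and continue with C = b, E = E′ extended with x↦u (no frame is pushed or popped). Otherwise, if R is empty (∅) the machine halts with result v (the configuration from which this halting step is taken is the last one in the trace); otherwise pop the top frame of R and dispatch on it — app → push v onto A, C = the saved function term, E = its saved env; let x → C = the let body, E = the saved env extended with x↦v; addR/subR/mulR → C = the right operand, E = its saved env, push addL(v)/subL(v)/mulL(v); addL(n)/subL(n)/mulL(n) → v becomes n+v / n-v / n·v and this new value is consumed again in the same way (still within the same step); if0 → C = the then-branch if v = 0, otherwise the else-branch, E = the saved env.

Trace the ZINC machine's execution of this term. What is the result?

0. ⟨C=(let u = ((λq. q) 5) in ((λz. ((λx. 0) z)) u)); E=∅; A=∅; R=∅⟩
1. ⟨C=((λq. q) 5); E=∅; A=∅; R=[let u]⟩
2. ⟨C=5; E=∅; A=∅; R=[app :: let u]⟩
3. ⟨C=(λq. q); E=∅; A=[5]; R=[let u]⟩
4. ⟨C=q; E={q↦5}; A=∅; R=[let u]⟩
5. ⟨C=((λz. ((λx. 0) z)) u); E={u↦5}; A=∅; R=∅⟩
6. ⟨C=u; E={u↦5}; A=∅; R=[app]⟩
7. ⟨C=(λz. ((λx. 0) z)); E={u↦5}; A=[5]; R=∅⟩
8. ⟨C=((λx. 0) z); E={z↦5, u↦5}; A=∅; R=∅⟩
9. ⟨C=z; E={z↦5, u↦5}; A=∅; R=[app]⟩
10. ⟨C=(λx. 0); E={z↦5, u↦5}; A=[5]; R=∅⟩
11. ⟨C=0; E={x↦5, z↦5, u↦5}; A=∅; R=∅⟩
→ final value 0

Answer: 0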